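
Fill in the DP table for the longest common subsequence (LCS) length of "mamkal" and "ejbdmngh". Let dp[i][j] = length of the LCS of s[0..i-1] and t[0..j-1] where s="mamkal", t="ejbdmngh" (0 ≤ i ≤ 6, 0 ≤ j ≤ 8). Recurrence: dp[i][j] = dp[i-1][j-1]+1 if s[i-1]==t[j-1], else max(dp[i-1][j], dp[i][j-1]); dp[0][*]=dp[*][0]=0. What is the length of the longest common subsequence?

   ''  e  j  b  d  m  n  g  h
''  0  0  0  0  0  0  0  0  0
 m  0  0  0  0  0  1  1  1  1
 a  0  0  0  0  0  1  1  1  1
 m  0  0  0  0  0  1  1  1  1
 k  0  0  0  0  0  1  1  1  1
 a  0  0  0  0  0  1  1  1  1
 l  0  0  0  0  0  1  1  1  1

1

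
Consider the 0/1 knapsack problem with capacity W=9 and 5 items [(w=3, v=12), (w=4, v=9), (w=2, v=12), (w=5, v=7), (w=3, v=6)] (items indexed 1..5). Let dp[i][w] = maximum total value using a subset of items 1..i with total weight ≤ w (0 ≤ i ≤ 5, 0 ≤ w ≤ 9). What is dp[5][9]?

i\w   0   1   2   3   4   5   6   7   8   9
  0   0   0   0   0   0   0   0   0   0   0
  1   0   0   0  12  12  12  12  12  12  12
  2   0   0   0  12  12  12  12  21  21  21
  3   0   0  12  12  12  24  24  24  24  33
  4   0   0  12  12  12  24  24  24  24  33
  5   0   0  12  12  12  24  24  24  30  33

33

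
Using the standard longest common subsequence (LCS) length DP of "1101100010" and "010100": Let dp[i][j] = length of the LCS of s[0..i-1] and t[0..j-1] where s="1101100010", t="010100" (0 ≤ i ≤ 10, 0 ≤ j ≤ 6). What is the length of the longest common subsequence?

   ''  0  1  0  1  0  0
''  0  0  0  0  0  0  0
 1  0  0  1  1  1  1  1
 1  0  0  1  1  2  2  2
 0  0  1  1  2  2  3  3
 1  0  1  2  2  3  3  3
 1  0  1  2  2  3  3  3
 0  0  1  2  3  3  4  4
 0  0  1  2  3  3  4  5
 0  0  1  2  3  3  4  5
 1  0  1  2  3  4  4  5
 0  0  1  2  3  4  5  5

5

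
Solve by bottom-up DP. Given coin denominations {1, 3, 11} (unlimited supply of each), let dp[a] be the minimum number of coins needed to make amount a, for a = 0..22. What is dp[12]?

2

 a  0  1  2  3  4  5  6  7  8  9 10 11 12 13 14 15 16 17 18 19 20 21 22
dp  0  1  2  1  2  3  2  3  4  3  4  1  2  3  2  3  4  3  4  5  4  5  2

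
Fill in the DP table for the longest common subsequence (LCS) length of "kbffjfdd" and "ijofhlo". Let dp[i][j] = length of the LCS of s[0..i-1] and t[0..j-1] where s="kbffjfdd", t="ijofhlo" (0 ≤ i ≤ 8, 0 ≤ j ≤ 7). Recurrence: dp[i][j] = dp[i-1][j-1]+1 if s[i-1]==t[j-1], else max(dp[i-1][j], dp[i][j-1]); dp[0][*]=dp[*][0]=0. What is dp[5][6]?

1

   ''  i  j  o  f  h  l  o
''  0  0  0  0  0  0  0  0
 k  0  0  0  0  0  0  0  0
 b  0  0  0  0  0  0  0  0
 f  0  0  0  0  1  1  1  1
 f  0  0  0  0  1  1  1  1
 j  0  0  1  1  1  1  1  1
 f  0  0  1  1  2  2  2  2
 d  0  0  1  1  2  2  2  2
 d  0  0  1  1  2  2  2  2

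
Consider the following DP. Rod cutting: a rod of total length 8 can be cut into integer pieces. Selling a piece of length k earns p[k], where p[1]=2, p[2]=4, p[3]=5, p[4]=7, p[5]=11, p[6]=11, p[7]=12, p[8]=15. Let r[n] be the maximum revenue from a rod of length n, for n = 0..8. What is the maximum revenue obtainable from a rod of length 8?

17

   n    0    1    2    3    4    5    6    7    8
r[n]    0    2    4    6    8   11   13   15   17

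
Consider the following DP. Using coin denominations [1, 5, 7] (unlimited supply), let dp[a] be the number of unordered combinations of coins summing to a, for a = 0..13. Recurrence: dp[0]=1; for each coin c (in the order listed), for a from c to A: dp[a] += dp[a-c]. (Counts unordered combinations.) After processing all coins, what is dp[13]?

after  coin     0     1     2     3     4     5     6     7     8     9    10    11    12    13
          1     1     1     1     1     1     1     1     1     1     1     1     1     1     1
          5     1     1     1     1     1     2     2     2     2     2     3     3     3     3
          7     1     1     1     1     1     2     2     3     3     3     4     4     5     5

5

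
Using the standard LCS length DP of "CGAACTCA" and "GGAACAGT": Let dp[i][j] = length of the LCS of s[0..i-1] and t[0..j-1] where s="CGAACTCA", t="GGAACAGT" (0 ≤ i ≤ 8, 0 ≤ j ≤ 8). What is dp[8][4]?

   ''  G  G  A  A  C  A  G  T
''  0  0  0  0  0  0  0  0  0
 C  0  0  0  0  0  1  1  1  1
 G  0  1  1  1  1  1  1  2  2
 A  0  1  1  2  2  2  2  2  2
 A  0  1  1  2  3  3  3  3  3
 C  0  1  1  2  3  4  4  4  4
 T  0  1  1  2  3  4  4  4  5
 C  0  1  1  2  3  4  4  4  5
 A  0  1  1  2  3  4  5  5  5

3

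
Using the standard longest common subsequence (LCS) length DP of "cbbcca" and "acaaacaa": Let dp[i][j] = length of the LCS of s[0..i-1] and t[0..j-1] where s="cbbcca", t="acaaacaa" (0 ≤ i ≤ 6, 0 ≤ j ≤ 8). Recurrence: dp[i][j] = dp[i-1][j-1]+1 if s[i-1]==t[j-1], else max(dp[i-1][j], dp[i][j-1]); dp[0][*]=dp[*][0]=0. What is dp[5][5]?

1

   ''  a  c  a  a  a  c  a  a
''  0  0  0  0  0  0  0  0  0
 c  0  0  1  1  1  1  1  1  1
 b  0  0  1  1  1  1  1  1  1
 b  0  0  1  1  1  1  1  1  1
 c  0  0  1  1  1  1  2  2  2
 c  0  0  1  1  1  1  2  2  2
 a  0  1  1  2  2  2  2  3  3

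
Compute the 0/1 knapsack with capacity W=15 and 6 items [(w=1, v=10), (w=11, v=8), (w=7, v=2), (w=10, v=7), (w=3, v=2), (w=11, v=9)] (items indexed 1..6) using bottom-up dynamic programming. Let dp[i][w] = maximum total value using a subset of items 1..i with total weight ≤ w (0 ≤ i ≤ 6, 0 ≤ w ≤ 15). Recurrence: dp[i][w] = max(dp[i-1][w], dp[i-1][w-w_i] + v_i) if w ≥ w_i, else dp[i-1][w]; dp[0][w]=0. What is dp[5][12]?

18

i\w   0   1   2   3   4   5   6   7   8   9  10  11  12  13  14  15
  0   0   0   0   0   0   0   0   0   0   0   0   0   0   0   0   0
  1   0  10  10  10  10  10  10  10  10  10  10  10  10  10  10  10
  2   0  10  10  10  10  10  10  10  10  10  10  10  18  18  18  18
  3   0  10  10  10  10  10  10  10  12  12  12  12  18  18  18  18
  4   0  10  10  10  10  10  10  10  12  12  12  17  18  18  18  18
  5   0  10  10  10  12  12  12  12  12  12  12  17  18  18  19  20
  6   0  10  10  10  12  12  12  12  12  12  12  17  19  19  19  21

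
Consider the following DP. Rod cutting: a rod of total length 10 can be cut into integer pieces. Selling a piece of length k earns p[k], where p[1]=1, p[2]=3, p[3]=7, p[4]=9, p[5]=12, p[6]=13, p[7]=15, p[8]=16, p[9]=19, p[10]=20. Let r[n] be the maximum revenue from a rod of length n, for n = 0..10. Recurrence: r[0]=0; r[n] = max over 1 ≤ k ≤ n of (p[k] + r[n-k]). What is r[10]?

24

   n    0    1    2    3    4    5    6    7    8    9   10
r[n]    0    1    3    7    9   12   14   16   19   21   24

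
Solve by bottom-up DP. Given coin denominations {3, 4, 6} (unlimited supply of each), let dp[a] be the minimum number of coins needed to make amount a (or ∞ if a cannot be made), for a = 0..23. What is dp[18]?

 a  0  1  2  3  4  5  6  7  8  9 10 11 12 13 14 15 16 17 18 19 20 21 22 23
dp  0  -  -  1  1  -  1  2  2  2  2  3  2  3  3  3  3  4  3  4  4  4  4  5
(- denotes ∞ / unreachable)

3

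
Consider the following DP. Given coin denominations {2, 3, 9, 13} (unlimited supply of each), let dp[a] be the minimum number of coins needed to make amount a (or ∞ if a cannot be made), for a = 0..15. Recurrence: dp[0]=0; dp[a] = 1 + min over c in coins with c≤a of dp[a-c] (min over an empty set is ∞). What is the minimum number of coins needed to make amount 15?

2

 a  0  1  2  3  4  5  6  7  8  9 10 11 12 13 14 15
dp  0  -  1  1  2  2  2  3  3  1  4  2  2  1  3  2
(- denotes ∞ / unreachable)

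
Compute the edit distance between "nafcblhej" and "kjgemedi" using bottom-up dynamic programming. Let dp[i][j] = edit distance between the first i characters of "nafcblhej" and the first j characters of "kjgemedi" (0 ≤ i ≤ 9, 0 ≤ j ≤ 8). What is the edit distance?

9

   ''  k  j  g  e  m  e  d  i
''  0  1  2  3  4  5  6  7  8
 n  1  1  2  3  4  5  6  7  8
 a  2  2  2  3  4  5  6  7  8
 f  3  3  3  3  4  5  6  7  8
 c  4  4  4  4  4  5  6  7  8
 b  5  5  5  5  5  5  6  7  8
 l  6  6  6  6  6  6  6  7  8
 h  7  7  7  7  7  7  7  7  8
 e  8  8  8  8  7  8  7  8  8
 j  9  9  8  9  8  8  8  8  9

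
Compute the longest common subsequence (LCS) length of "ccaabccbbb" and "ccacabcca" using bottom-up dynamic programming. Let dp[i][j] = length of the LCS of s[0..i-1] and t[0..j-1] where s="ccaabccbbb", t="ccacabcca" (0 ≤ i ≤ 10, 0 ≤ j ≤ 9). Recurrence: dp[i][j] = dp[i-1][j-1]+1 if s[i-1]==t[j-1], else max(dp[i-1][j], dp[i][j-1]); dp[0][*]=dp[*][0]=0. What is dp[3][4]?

   ''  c  c  a  c  a  b  c  c  a
''  0  0  0  0  0  0  0  0  0  0
 c  0  1  1  1  1  1  1  1  1  1
 c  0  1  2  2  2  2  2  2  2  2
 a  0  1  2  3  3  3  3  3  3  3
 a  0  1  2  3  3  4  4  4  4  4
 b  0  1  2  3  3  4  5  5  5  5
 c  0  1  2  3  4  4  5  6  6  6
 c  0  1  2  3  4  4  5  6  7  7
 b  0  1  2  3  4  4  5  6  7  7
 b  0  1  2  3  4  4  5  6  7  7
 b  0  1  2  3  4  4  5  6  7  7

3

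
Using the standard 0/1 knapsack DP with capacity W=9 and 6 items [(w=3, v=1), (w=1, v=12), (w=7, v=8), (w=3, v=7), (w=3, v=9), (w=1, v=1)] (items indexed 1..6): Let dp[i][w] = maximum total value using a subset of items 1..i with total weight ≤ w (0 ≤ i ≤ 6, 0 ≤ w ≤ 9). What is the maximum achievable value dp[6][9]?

29

i\w   0   1   2   3   4   5   6   7   8   9
  0   0   0   0   0   0   0   0   0   0   0
  1   0   0   0   1   1   1   1   1   1   1
  2   0  12  12  12  13  13  13  13  13  13
  3   0  12  12  12  13  13  13  13  20  20
  4   0  12  12  12  19  19  19  20  20  20
  5   0  12  12  12  21  21  21  28  28  28
  6   0  12  13  13  21  22  22  28  29  29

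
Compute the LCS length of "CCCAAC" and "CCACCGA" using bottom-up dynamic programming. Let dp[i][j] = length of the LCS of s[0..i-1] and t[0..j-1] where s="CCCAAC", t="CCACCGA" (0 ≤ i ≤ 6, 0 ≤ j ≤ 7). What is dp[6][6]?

4

   ''  C  C  A  C  C  G  A
''  0  0  0  0  0  0  0  0
 C  0  1  1  1  1  1  1  1
 C  0  1  2  2  2  2  2  2
 C  0  1  2  2  3  3  3  3
 A  0  1  2  3  3  3  3  4
 A  0  1  2  3  3  3  3  4
 C  0  1  2  3  4  4  4  4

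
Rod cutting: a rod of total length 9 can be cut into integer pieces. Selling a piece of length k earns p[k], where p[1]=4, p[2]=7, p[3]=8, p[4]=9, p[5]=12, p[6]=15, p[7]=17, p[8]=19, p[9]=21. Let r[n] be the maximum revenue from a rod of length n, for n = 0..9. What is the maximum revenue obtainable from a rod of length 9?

   n    0    1    2    3    4    5    6    7    8    9
r[n]    0    4    8   12   16   20   24   28   32   36

36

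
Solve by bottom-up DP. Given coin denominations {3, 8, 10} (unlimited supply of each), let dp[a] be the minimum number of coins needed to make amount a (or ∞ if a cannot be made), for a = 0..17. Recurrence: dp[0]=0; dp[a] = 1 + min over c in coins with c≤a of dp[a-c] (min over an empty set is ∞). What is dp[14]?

3

 a  0  1  2  3  4  5  6  7  8  9 10 11 12 13 14 15 16 17
dp  0  -  -  1  -  -  2  -  1  3  1  2  4  2  3  5  2  4
(- denotes ∞ / unreachable)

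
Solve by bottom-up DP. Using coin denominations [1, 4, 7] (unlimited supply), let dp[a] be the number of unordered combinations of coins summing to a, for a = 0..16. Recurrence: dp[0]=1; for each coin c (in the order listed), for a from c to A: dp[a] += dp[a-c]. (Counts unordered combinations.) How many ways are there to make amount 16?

9

after  coin     0     1     2     3     4     5     6     7     8     9    10    11    12    13    14    15    16
          1     1     1     1     1     1     1     1     1     1     1     1     1     1     1     1     1     1
          4     1     1     1     1     2     2     2     2     3     3     3     3     4     4     4     4     5
          7     1     1     1     1     2     2     2     3     4     4     4     5     6     6     7     8     9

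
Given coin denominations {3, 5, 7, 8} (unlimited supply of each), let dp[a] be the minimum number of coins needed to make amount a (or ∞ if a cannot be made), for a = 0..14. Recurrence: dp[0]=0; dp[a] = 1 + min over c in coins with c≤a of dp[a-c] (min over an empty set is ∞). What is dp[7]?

1

 a  0  1  2  3  4  5  6  7  8  9 10 11 12 13 14
dp  0  -  -  1  -  1  2  1  1  3  2  2  2  2  2
(- denotes ∞ / unreachable)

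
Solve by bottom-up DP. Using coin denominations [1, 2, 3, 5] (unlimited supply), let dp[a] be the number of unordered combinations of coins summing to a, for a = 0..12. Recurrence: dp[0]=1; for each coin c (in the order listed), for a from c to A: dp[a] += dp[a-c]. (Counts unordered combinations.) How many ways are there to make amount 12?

after  coin     0     1     2     3     4     5     6     7     8     9    10    11    12
          1     1     1     1     1     1     1     1     1     1     1     1     1     1
          2     1     1     2     2     3     3     4     4     5     5     6     6     7
          3     1     1     2     3     4     5     7     8    10    12    14    16    19
          5     1     1     2     3     4     6     8    10    13    16    20    24    29

29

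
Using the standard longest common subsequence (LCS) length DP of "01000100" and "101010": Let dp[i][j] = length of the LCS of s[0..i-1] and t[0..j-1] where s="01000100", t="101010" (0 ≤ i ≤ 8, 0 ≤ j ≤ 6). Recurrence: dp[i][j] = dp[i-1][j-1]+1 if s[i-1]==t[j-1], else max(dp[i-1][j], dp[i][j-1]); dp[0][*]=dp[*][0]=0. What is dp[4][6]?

   ''  1  0  1  0  1  0
''  0  0  0  0  0  0  0
 0  0  0  1  1  1  1  1
 1  0  1  1  2  2  2  2
 0  0  1  2  2  3  3  3
 0  0  1  2  2  3  3  4
 0  0  1  2  2  3  3  4
 1  0  1  2  3  3  4  4
 0  0  1  2  3  4  4  5
 0  0  1  2  3  4  4  5

4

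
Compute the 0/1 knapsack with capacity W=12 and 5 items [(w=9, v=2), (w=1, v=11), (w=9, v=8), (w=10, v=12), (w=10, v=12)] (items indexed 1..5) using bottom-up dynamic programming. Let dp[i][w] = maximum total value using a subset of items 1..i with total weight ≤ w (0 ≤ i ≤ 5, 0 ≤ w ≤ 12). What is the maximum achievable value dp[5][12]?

i\w   0   1   2   3   4   5   6   7   8   9  10  11  12
  0   0   0   0   0   0   0   0   0   0   0   0   0   0
  1   0   0   0   0   0   0   0   0   0   2   2   2   2
  2   0  11  11  11  11  11  11  11  11  11  13  13  13
  3   0  11  11  11  11  11  11  11  11  11  19  19  19
  4   0  11  11  11  11  11  11  11  11  11  19  23  23
  5   0  11  11  11  11  11  11  11  11  11  19  23  23

23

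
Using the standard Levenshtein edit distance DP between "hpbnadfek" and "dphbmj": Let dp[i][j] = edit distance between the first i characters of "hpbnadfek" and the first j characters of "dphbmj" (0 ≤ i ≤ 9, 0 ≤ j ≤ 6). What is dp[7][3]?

   ''  d  p  h  b  m  j
''  0  1  2  3  4  5  6
 h  1  1  2  2  3  4  5
 p  2  2  1  2  3  4  5
 b  3  3  2  2  2  3  4
 n  4  4  3  3  3  3  4
 a  5  5  4  4  4  4  4
 d  6  5  5  5  5  5  5
 f  7  6  6  6  6  6  6
 e  8  7  7  7  7  7  7
 k  9  8  8  8  8  8  8

6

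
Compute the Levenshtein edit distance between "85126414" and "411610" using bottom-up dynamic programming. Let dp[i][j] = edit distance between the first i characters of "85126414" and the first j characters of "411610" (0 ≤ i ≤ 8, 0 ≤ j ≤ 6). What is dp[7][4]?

5

   ''  4  1  1  6  1  0
''  0  1  2  3  4  5  6
 8  1  1  2  3  4  5  6
 5  2  2  2  3  4  5  6
 1  3  3  2  2  3  4  5
 2  4  4  3  3  3  4  5
 6  5  5  4  4  3  4  5
 4  6  5  5  5  4  4  5
 1  7  6  5  5  5  4  5
 4  8  7  6  6  6  5  5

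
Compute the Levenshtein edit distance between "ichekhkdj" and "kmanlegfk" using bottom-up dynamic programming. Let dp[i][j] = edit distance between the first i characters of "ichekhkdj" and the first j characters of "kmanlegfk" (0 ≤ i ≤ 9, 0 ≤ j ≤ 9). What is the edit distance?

   ''  k  m  a  n  l  e  g  f  k
''  0  1  2  3  4  5  6  7  8  9
 i  1  1  2  3  4  5  6  7  8  9
 c  2  2  2  3  4  5  6  7  8  9
 h  3  3  3  3  4  5  6  7  8  9
 e  4  4  4  4  4  5  5  6  7  8
 k  5  4  5  5  5  5  6  6  7  7
 h  6  5  5  6  6  6  6  7  7  8
 k  7  6  6  6  7  7  7  7  8  7
 d  8  7  7  7  7  8  8  8  8  8
 j  9  8  8  8  8  8  9  9  9  9

9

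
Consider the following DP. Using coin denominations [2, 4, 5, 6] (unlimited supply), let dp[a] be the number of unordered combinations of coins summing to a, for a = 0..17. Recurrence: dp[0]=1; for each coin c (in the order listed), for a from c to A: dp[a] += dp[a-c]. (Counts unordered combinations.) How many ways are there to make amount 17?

8

after  coin     0     1     2     3     4     5     6     7     8     9    10    11    12    13    14    15    16    17
          2     1     0     1     0     1     0     1     0     1     0     1     0     1     0     1     0     1     0
          4     1     0     1     0     2     0     2     0     3     0     3     0     4     0     4     0     5     0
          5     1     0     1     0     2     1     2     1     3     2     4     2     5     3     6     4     7     5
          6     1     0     1     0     2     1     3     1     4     2     6     3     8     4    10     6    13     8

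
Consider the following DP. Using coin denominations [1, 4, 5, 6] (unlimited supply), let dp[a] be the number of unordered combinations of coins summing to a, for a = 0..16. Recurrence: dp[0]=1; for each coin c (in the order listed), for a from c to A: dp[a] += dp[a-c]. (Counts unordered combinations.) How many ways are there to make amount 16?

19

after  coin     0     1     2     3     4     5     6     7     8     9    10    11    12    13    14    15    16
          1     1     1     1     1     1     1     1     1     1     1     1     1     1     1     1     1     1
          4     1     1     1     1     2     2     2     2     3     3     3     3     4     4     4     4     5
          5     1     1     1     1     2     3     3     3     4     5     6     6     7     8     9    10    11
          6     1     1     1     1     2     3     4     4     5     6     8     9    11    12    14    16    19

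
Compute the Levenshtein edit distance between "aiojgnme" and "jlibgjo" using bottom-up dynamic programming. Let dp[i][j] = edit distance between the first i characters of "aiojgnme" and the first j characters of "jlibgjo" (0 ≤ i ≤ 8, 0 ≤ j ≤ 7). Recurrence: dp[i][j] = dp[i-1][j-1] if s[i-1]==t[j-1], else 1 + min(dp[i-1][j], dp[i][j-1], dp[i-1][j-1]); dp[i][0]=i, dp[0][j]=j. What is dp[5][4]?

5

   ''  j  l  i  b  g  j  o
''  0  1  2  3  4  5  6  7
 a  1  1  2  3  4  5  6  7
 i  2  2  2  2  3  4  5  6
 o  3  3  3  3  3  4  5  5
 j  4  3  4  4  4  4  4  5
 g  5  4  4  5  5  4  5  5
 n  6  5  5  5  6  5  5  6
 m  7  6  6  6  6  6  6  6
 e  8  7  7  7  7  7  7  7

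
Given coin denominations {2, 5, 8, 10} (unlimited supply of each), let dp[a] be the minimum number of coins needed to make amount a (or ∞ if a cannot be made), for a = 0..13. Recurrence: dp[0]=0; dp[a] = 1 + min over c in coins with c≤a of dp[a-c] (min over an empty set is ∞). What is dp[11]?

 a  0  1  2  3  4  5  6  7  8  9 10 11 12 13
dp  0  -  1  -  2  1  3  2  1  3  1  4  2  2
(- denotes ∞ / unreachable)

4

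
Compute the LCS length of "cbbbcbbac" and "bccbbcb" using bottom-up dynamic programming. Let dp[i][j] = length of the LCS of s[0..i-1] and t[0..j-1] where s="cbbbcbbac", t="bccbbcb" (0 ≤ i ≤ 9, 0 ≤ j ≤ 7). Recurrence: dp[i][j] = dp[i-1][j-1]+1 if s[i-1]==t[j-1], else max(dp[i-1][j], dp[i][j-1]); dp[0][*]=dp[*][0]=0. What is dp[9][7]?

5

   ''  b  c  c  b  b  c  b
''  0  0  0  0  0  0  0  0
 c  0  0  1  1  1  1  1  1
 b  0  1  1  1  2  2  2  2
 b  0  1  1  1  2  3  3  3
 b  0  1  1  1  2  3  3  4
 c  0  1  2  2  2  3  4  4
 b  0  1  2  2  3  3  4  5
 b  0  1  2  2  3  4  4  5
 a  0  1  2  2  3  4  4  5
 c  0  1  2  3  3  4  5  5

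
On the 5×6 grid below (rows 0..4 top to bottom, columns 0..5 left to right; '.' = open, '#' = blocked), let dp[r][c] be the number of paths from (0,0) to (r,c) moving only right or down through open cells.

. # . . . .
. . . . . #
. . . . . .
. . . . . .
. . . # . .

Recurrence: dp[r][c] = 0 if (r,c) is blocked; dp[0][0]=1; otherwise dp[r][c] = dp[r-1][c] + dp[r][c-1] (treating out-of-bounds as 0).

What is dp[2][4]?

5

r\c   0   1   2   3   4   5
  0   1   0   0   0   0   0
  1   1   1   1   1   1   0
  2   1   2   3   4   5   5
  3   1   3   6  10  15  20
  4   1   4  10   0  15  35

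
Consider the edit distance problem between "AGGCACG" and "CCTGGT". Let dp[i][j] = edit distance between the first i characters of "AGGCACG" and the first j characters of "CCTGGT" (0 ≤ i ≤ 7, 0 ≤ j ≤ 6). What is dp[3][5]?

   ''  C  C  T  G  G  T
''  0  1  2  3  4  5  6
 A  1  1  2  3  4  5  6
 G  2  2  2  3  3  4  5
 G  3  3  3  3  3  3  4
 C  4  3  3  4  4  4  4
 A  5  4  4  4  5  5  5
 C  6  5  4  5  5  6  6
 G  7  6  5  5  5  5  6

3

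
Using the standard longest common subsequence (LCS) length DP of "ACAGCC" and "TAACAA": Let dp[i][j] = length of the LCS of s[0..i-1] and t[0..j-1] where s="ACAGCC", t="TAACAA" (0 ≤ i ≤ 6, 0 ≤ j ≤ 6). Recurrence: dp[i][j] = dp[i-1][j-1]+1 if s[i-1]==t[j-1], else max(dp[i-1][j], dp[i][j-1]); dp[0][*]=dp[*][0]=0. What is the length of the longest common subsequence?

   ''  T  A  A  C  A  A
''  0  0  0  0  0  0  0
 A  0  0  1  1  1  1  1
 C  0  0  1  1  2  2  2
 A  0  0  1  2  2  3  3
 G  0  0  1  2  2  3  3
 C  0  0  1  2  3  3  3
 C  0  0  1  2  3  3  3

3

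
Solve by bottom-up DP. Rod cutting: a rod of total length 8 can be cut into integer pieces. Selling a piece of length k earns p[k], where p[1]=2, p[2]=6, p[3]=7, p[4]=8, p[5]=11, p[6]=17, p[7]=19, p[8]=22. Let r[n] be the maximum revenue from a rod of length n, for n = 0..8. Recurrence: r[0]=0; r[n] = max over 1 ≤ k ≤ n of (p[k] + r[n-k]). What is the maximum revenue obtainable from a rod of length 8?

24

   n    0    1    2    3    4    5    6    7    8
r[n]    0    2    6    8   12   14   18   20   24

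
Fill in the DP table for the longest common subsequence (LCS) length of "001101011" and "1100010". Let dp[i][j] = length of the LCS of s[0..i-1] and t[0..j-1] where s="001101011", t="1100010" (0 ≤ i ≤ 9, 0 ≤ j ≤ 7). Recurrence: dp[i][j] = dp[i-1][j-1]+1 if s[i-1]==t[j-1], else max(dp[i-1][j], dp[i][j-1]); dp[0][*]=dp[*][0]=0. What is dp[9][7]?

5

   ''  1  1  0  0  0  1  0
''  0  0  0  0  0  0  0  0
 0  0  0  0  1  1  1  1  1
 0  0  0  0  1  2  2  2  2
 1  0  1  1  1  2  2  3  3
 1  0  1  2  2  2  2  3  3
 0  0  1  2  3  3  3  3  4
 1  0  1  2  3  3  3  4  4
 0  0  1  2  3  4  4  4  5
 1  0  1  2  3  4  4  5  5
 1  0  1  2  3  4  4  5  5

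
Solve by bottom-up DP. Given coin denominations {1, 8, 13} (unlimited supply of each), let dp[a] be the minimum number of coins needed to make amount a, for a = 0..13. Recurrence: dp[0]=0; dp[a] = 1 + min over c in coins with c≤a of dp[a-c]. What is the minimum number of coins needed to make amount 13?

 a  0  1  2  3  4  5  6  7  8  9 10 11 12 13
dp  0  1  2  3  4  5  6  7  1  2  3  4  5  1

1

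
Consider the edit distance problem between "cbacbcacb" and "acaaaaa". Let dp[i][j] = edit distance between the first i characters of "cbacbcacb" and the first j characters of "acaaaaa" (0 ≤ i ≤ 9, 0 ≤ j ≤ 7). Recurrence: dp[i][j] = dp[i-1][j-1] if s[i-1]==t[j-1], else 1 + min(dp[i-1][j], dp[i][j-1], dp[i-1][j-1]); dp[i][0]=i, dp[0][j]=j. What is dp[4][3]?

3

   ''  a  c  a  a  a  a  a
''  0  1  2  3  4  5  6  7
 c  1  1  1  2  3  4  5  6
 b  2  2  2  2  3  4  5  6
 a  3  2  3  2  2  3  4  5
 c  4  3  2  3  3  3  4  5
 b  5  4  3  3  4  4  4  5
 c  6  5  4  4  4  5  5  5
 a  7  6  5  4  4  4  5  5
 c  8  7  6  5  5  5  5  6
 b  9  8  7  6  6  6  6  6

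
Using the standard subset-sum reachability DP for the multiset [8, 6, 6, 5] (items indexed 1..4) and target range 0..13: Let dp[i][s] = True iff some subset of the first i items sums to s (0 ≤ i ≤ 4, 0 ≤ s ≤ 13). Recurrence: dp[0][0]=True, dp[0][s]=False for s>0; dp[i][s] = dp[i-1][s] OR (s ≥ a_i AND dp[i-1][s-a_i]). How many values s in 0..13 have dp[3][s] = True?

4

i\s   0   1   2   3   4   5   6   7   8   9  10  11  12  13
  0   T   F   F   F   F   F   F   F   F   F   F   F   F   F
  1   T   F   F   F   F   F   F   F   T   F   F   F   F   F
  2   T   F   F   F   F   F   T   F   T   F   F   F   F   F
  3   T   F   F   F   F   F   T   F   T   F   F   F   T   F
  4   T   F   F   F   F   T   T   F   T   F   F   T   T   T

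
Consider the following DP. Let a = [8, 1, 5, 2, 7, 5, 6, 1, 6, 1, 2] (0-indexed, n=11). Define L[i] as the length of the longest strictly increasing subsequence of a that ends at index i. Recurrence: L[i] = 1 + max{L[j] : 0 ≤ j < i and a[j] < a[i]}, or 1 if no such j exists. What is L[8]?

4

   i    0    1    2    3    4    5    6    7    8    9   10
a[i]    8    1    5    2    7    5    6    1    6    1    2
L[i]    1    1    2    2    3    3    4    1    4    1    2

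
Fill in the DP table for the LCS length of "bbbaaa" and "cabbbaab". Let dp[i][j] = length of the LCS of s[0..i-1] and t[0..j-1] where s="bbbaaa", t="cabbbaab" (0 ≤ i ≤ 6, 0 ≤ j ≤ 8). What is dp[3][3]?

   ''  c  a  b  b  b  a  a  b
''  0  0  0  0  0  0  0  0  0
 b  0  0  0  1  1  1  1  1  1
 b  0  0  0  1  2  2  2  2  2
 b  0  0  0  1  2  3  3  3  3
 a  0  0  1  1  2  3  4  4  4
 a  0  0  1  1  2  3  4  5  5
 a  0  0  1  1  2  3  4  5  5

1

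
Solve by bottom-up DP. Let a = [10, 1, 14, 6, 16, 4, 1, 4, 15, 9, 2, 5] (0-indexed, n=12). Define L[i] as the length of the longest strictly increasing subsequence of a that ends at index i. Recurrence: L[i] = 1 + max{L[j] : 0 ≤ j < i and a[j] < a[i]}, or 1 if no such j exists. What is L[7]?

2

   i    0    1    2    3    4    5    6    7    8    9   10   11
a[i]   10    1   14    6   16    4    1    4   15    9    2    5
L[i]    1    1    2    2    3    2    1    2    3    3    2    3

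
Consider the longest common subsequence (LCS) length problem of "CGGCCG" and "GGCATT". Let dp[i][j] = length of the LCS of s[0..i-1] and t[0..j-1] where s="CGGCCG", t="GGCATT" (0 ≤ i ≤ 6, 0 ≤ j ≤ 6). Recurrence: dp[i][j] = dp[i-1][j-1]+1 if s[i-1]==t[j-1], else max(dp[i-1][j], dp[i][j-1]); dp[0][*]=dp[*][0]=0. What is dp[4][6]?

3

   ''  G  G  C  A  T  T
''  0  0  0  0  0  0  0
 C  0  0  0  1  1  1  1
 G  0  1  1  1  1  1  1
 G  0  1  2  2  2  2  2
 C  0  1  2  3  3  3  3
 C  0  1  2  3  3  3  3
 G  0  1  2  3  3  3  3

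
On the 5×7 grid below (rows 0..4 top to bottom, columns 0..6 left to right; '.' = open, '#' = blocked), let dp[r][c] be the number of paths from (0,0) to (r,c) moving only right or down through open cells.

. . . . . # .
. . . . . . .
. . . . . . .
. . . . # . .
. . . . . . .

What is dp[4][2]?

15

r\c   0   1   2   3   4   5   6
  0   1   1   1   1   1   0   0
  1   1   2   3   4   5   5   5
  2   1   3   6  10  15  20  25
  3   1   4  10  20   0  20  45
  4   1   5  15  35  35  55 100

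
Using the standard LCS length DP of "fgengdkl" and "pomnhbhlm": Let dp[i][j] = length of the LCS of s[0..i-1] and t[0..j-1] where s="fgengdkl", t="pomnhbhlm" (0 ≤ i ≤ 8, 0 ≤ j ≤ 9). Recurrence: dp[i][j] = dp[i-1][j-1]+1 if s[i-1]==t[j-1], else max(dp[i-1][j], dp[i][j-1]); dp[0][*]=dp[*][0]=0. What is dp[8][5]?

   ''  p  o  m  n  h  b  h  l  m
''  0  0  0  0  0  0  0  0  0  0
 f  0  0  0  0  0  0  0  0  0  0
 g  0  0  0  0  0  0  0  0  0  0
 e  0  0  0  0  0  0  0  0  0  0
 n  0  0  0  0  1  1  1  1  1  1
 g  0  0  0  0  1  1  1  1  1  1
 d  0  0  0  0  1  1  1  1  1  1
 k  0  0  0  0  1  1  1  1  1  1
 l  0  0  0  0  1  1  1  1  2  2

1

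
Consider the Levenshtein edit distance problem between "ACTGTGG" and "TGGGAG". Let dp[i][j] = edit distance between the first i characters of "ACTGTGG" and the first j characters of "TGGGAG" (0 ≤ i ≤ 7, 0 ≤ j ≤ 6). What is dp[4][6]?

   ''  T  G  G  G  A  G
''  0  1  2  3  4  5  6
 A  1  1  2  3  4  4  5
 C  2  2  2  3  4  5  5
 T  3  2  3  3  4  5  6
 G  4  3  2  3  3  4  5
 T  5  4  3  3  4  4  5
 G  6  5  4  3  3  4  4
 G  7  6  5  4  3  4  4

5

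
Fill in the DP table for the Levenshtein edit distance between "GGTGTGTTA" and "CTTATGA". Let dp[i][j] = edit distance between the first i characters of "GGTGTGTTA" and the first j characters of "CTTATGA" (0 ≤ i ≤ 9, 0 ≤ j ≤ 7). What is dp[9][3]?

   ''  C  T  T  A  T  G  A
''  0  1  2  3  4  5  6  7
 G  1  1  2  3  4  5  5  6
 G  2  2  2  3  4  5  5  6
 T  3  3  2  2  3  4  5  6
 G  4  4  3  3  3  4  4  5
 T  5  5  4  3  4  3  4  5
 G  6  6  5  4  4  4  3  4
 T  7  7  6  5  5  4  4  4
 T  8  8  7  6  6  5  5  5
 A  9  9  8  7  6  6  6  5

7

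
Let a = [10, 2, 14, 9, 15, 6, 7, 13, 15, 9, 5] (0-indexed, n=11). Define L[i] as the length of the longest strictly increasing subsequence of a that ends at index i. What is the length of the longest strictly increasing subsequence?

   i    0    1    2    3    4    5    6    7    8    9   10
a[i]   10    2   14    9   15    6    7   13   15    9    5
L[i]    1    1    2    2    3    2    3    4    5    4    2

5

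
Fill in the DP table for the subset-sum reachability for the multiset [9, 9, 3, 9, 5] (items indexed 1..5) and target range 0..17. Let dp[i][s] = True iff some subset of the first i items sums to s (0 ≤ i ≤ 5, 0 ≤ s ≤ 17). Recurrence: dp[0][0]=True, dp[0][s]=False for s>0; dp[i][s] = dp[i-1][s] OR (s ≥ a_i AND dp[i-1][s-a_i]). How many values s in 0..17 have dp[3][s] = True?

4

i\s   0   1   2   3   4   5   6   7   8   9  10  11  12  13  14  15  16  17
  0   T   F   F   F   F   F   F   F   F   F   F   F   F   F   F   F   F   F
  1   T   F   F   F   F   F   F   F   F   T   F   F   F   F   F   F   F   F
  2   T   F   F   F   F   F   F   F   F   T   F   F   F   F   F   F   F   F
  3   T   F   F   T   F   F   F   F   F   T   F   F   T   F   F   F   F   F
  4   T   F   F   T   F   F   F   F   F   T   F   F   T   F   F   F   F   F
  5   T   F   F   T   F   T   F   F   T   T   F   F   T   F   T   F   F   T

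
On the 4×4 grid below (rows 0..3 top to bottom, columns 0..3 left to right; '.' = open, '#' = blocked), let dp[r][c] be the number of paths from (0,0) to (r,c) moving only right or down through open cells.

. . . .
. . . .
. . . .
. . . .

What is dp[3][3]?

r\c   0   1   2   3
  0   1   1   1   1
  1   1   2   3   4
  2   1   3   6  10
  3   1   4  10  20

20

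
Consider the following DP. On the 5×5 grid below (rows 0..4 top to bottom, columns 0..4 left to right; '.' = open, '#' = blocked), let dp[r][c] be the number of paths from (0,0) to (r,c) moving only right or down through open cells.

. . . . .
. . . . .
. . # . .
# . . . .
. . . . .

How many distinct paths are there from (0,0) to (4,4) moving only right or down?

29

r\c   0   1   2   3   4
  0   1   1   1   1   1
  1   1   2   3   4   5
  2   1   3   0   4   9
  3   0   3   3   7  16
  4   0   3   6  13  29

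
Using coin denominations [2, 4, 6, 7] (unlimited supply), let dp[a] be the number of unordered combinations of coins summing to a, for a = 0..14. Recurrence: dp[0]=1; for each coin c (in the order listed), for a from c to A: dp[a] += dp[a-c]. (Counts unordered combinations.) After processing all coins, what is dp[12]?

7

after  coin     0     1     2     3     4     5     6     7     8     9    10    11    12    13    14
          2     1     0     1     0     1     0     1     0     1     0     1     0     1     0     1
          4     1     0     1     0     2     0     2     0     3     0     3     0     4     0     4
          6     1     0     1     0     2     0     3     0     4     0     5     0     7     0     8
          7     1     0     1     0     2     0     3     1     4     1     5     2     7     3     9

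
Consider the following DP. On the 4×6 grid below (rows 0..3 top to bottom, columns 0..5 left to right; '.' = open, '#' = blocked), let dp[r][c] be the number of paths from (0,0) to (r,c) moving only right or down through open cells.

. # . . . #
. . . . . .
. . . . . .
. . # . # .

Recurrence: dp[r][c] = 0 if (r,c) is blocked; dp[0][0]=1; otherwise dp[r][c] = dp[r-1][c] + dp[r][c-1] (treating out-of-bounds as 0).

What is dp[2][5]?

6

r\c   0   1   2   3   4   5
  0   1   0   0   0   0   0
  1   1   1   1   1   1   1
  2   1   2   3   4   5   6
  3   1   3   0   4   0   6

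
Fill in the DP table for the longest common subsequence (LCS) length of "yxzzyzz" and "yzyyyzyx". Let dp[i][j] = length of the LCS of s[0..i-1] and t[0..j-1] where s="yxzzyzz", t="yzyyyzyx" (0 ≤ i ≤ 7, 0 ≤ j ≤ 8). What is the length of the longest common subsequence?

4

   ''  y  z  y  y  y  z  y  x
''  0  0  0  0  0  0  0  0  0
 y  0  1  1  1  1  1  1  1  1
 x  0  1  1  1  1  1  1  1  2
 z  0  1  2  2  2  2  2  2  2
 z  0  1  2  2  2  2  3  3  3
 y  0  1  2  3  3  3  3  4  4
 z  0  1  2  3  3  3  4  4  4
 z  0  1  2  3  3  3  4  4  4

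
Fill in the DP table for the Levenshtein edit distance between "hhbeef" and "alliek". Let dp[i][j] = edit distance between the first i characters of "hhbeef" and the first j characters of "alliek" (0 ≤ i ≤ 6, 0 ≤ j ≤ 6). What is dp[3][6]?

   ''  a  l  l  i  e  k
''  0  1  2  3  4  5  6
 h  1  1  2  3  4  5  6
 h  2  2  2  3  4  5  6
 b  3  3  3  3  4  5  6
 e  4  4  4  4  4  4  5
 e  5  5  5  5  5  4  5
 f  6  6  6  6  6  5  5

6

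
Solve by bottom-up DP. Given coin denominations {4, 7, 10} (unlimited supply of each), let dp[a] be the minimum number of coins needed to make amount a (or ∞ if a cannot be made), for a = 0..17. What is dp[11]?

2

 a  0  1  2  3  4  5  6  7  8  9 10 11 12 13 14 15 16 17
dp  0  -  -  -  1  -  -  1  2  -  1  2  3  -  2  3  4  2
(- denotes ∞ / unreachable)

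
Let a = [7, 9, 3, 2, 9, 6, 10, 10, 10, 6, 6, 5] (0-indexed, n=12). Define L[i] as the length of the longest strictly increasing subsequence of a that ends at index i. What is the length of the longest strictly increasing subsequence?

3

   i    0    1    2    3    4    5    6    7    8    9   10   11
a[i]    7    9    3    2    9    6   10   10   10    6    6    5
L[i]    1    2    1    1    2    2    3    3    3    2    2    2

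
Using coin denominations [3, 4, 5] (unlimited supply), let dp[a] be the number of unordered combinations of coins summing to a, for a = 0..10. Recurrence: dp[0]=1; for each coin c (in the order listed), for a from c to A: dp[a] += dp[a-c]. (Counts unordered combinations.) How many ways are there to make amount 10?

2

after  coin     0     1     2     3     4     5     6     7     8     9    10
          3     1     0     0     1     0     0     1     0     0     1     0
          4     1     0     0     1     1     0     1     1     1     1     1
          5     1     0     0     1     1     1     1     1     2     2     2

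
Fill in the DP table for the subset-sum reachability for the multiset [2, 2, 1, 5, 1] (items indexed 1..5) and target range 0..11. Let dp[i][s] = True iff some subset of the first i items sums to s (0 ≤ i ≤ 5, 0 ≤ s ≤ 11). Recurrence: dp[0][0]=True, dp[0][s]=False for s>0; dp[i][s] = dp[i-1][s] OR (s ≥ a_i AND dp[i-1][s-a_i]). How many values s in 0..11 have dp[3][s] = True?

i\s   0   1   2   3   4   5   6   7   8   9  10  11
  0   T   F   F   F   F   F   F   F   F   F   F   F
  1   T   F   T   F   F   F   F   F   F   F   F   F
  2   T   F   T   F   T   F   F   F   F   F   F   F
  3   T   T   T   T   T   T   F   F   F   F   F   F
  4   T   T   T   T   T   T   T   T   T   T   T   F
  5   T   T   T   T   T   T   T   T   T   T   T   T

6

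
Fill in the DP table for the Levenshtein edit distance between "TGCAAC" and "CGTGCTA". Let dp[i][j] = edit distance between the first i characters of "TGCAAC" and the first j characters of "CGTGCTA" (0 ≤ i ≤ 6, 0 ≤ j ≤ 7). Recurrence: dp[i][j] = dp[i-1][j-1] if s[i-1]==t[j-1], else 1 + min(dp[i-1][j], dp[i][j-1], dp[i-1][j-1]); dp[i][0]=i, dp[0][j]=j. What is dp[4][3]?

   ''  C  G  T  G  C  T  A
''  0  1  2  3  4  5  6  7
 T  1  1  2  2  3  4  5  6
 G  2  2  1  2  2  3  4  5
 C  3  2  2  2  3  2  3  4
 A  4  3  3  3  3  3  3  3
 A  5  4  4  4  4  4  4  3
 C  6  5  5  5  5  4  5  4

3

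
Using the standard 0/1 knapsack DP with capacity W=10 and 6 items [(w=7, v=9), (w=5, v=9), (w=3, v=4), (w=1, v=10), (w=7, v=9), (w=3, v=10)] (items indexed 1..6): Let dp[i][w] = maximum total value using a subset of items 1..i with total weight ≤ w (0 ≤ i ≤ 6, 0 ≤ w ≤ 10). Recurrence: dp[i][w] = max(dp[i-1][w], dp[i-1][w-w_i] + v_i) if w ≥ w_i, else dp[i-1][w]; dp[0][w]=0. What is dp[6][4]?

20

i\w   0   1   2   3   4   5   6   7   8   9  10
  0   0   0   0   0   0   0   0   0   0   0   0
  1   0   0   0   0   0   0   0   9   9   9   9
  2   0   0   0   0   0   9   9   9   9   9   9
  3   0   0   0   4   4   9   9   9  13  13  13
  4   0  10  10  10  14  14  19  19  19  23  23
  5   0  10  10  10  14  14  19  19  19  23  23
  6   0  10  10  10  20  20  20  24  24  29  29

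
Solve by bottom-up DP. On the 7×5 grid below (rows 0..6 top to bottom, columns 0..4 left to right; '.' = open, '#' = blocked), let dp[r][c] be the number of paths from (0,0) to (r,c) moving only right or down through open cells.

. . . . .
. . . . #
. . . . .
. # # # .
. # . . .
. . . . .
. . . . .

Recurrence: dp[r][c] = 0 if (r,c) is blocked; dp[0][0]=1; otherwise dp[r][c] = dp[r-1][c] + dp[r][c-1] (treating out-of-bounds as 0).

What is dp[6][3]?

4

r\c   0   1   2   3   4
  0   1   1   1   1   1
  1   1   2   3   4   0
  2   1   3   6  10  10
  3   1   0   0   0  10
  4   1   0   0   0  10
  5   1   1   1   1  11
  6   1   2   3   4  15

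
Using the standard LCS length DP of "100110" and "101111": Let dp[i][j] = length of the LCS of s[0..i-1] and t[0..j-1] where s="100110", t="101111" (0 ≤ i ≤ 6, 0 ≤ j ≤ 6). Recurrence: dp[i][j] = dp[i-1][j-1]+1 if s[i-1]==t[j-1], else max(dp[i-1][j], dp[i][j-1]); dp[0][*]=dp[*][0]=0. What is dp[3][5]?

   ''  1  0  1  1  1  1
''  0  0  0  0  0  0  0
 1  0  1  1  1  1  1  1
 0  0  1  2  2  2  2  2
 0  0  1  2  2  2  2  2
 1  0  1  2  3  3  3  3
 1  0  1  2  3  4  4  4
 0  0  1  2  3  4  4  4

2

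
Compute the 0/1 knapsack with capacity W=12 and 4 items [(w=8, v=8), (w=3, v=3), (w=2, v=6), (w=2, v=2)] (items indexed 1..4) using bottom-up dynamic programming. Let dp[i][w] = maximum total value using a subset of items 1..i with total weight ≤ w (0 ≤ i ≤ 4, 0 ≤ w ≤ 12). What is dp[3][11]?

14

i\w   0   1   2   3   4   5   6   7   8   9  10  11  12
  0   0   0   0   0   0   0   0   0   0   0   0   0   0
  1   0   0   0   0   0   0   0   0   8   8   8   8   8
  2   0   0   0   3   3   3   3   3   8   8   8  11  11
  3   0   0   6   6   6   9   9   9   9   9  14  14  14
  4   0   0   6   6   8   9   9  11  11  11  14  14  16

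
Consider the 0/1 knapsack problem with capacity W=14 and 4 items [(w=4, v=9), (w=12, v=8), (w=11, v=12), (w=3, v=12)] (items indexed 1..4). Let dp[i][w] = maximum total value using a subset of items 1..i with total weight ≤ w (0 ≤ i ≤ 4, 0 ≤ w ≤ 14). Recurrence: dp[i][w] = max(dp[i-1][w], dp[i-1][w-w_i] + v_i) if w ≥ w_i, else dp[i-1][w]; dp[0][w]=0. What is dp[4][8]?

21

i\w   0   1   2   3   4   5   6   7   8   9  10  11  12  13  14
  0   0   0   0   0   0   0   0   0   0   0   0   0   0   0   0
  1   0   0   0   0   9   9   9   9   9   9   9   9   9   9   9
  2   0   0   0   0   9   9   9   9   9   9   9   9   9   9   9
  3   0   0   0   0   9   9   9   9   9   9   9  12  12  12  12
  4   0   0   0  12  12  12  12  21  21  21  21  21  21  21  24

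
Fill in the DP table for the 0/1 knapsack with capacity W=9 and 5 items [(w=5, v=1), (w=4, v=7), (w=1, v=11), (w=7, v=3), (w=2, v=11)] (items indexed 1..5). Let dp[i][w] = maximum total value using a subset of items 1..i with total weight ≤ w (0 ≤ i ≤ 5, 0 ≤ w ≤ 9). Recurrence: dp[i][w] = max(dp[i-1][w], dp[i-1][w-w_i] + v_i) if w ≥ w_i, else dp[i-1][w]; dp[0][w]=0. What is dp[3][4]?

11

i\w   0   1   2   3   4   5   6   7   8   9
  0   0   0   0   0   0   0   0   0   0   0
  1   0   0   0   0   0   1   1   1   1   1
  2   0   0   0   0   7   7   7   7   7   8
  3   0  11  11  11  11  18  18  18  18  18
  4   0  11  11  11  11  18  18  18  18  18
  5   0  11  11  22  22  22  22  29  29  29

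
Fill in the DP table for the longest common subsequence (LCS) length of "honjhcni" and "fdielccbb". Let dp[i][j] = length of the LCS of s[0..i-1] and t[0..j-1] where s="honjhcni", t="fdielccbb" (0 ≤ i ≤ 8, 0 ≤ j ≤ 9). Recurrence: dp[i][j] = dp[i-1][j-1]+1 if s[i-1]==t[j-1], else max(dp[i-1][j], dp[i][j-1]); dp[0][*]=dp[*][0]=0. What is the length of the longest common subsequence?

1

   ''  f  d  i  e  l  c  c  b  b
''  0  0  0  0  0  0  0  0  0  0
 h  0  0  0  0  0  0  0  0  0  0
 o  0  0  0  0  0  0  0  0  0  0
 n  0  0  0  0  0  0  0  0  0  0
 j  0  0  0  0  0  0  0  0  0  0
 h  0  0  0  0  0  0  0  0  0  0
 c  0  0  0  0  0  0  1  1  1  1
 n  0  0  0  0  0  0  1  1  1  1
 i  0  0  0  1  1  1  1  1  1  1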